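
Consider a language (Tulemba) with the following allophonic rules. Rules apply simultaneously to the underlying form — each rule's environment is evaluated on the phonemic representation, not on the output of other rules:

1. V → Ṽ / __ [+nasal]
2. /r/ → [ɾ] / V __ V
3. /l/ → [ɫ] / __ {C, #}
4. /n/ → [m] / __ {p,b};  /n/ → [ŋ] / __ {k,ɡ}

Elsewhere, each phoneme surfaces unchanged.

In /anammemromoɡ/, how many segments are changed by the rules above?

Segments that undergo a rule: /a/ → [ã] (rule 1); /a/ → [ã] (rule 1); /e/ → [ẽ] (rule 1); /o/ → [õ] (rule 1).
All other segments surface unchanged.

4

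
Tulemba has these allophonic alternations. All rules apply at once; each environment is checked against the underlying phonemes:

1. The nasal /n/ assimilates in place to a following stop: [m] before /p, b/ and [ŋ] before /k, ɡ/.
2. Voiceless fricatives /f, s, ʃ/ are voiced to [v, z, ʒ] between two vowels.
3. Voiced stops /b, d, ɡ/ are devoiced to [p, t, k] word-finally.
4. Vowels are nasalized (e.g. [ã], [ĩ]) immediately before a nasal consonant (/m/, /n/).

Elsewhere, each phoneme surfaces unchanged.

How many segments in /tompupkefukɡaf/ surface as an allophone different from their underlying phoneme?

2

Segments that undergo a rule: /o/ → [õ] (rule 4); /f/ → [v] (rule 2).
All other segments surface unchanged.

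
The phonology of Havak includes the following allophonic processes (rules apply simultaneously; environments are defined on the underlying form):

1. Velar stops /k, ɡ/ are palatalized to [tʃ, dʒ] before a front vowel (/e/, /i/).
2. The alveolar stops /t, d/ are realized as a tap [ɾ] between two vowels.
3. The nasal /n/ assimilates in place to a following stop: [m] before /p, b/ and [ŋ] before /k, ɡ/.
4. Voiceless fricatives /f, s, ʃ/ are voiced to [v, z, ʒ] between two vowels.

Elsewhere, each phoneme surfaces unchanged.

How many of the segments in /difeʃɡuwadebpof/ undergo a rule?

2

Segments that undergo a rule: /f/ → [v] (rule 4); /d/ → [ɾ] (rule 2).
All other segments surface unchanged.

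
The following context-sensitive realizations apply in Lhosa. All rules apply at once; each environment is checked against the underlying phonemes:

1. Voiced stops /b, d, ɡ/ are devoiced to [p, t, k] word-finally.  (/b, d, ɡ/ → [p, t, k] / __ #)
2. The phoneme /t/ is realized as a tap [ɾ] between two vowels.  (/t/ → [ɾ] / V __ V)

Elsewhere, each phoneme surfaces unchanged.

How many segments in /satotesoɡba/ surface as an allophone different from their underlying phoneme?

2

Segments that undergo a rule: /t/ → [ɾ] (rule 2); /t/ → [ɾ] (rule 2).
All other segments surface unchanged.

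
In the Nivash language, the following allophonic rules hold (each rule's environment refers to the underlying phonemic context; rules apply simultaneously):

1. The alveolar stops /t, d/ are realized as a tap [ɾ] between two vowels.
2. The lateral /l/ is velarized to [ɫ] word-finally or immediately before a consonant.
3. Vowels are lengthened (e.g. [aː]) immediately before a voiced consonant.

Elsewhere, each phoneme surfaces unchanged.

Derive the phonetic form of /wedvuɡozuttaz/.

/w/ (word-initial) is unaffected → [w].
/e/ meets the environment for rule 3 (before a voiced consonant) → [eː].
/d/ (between /e/ and /v/): rule 1 targets it, but not between two vowels → unchanged [d].
/v/ (between /d/ and /u/) is unaffected → [v].
/u/ meets the environment for rule 3 (before a voiced consonant) → [uː].
/ɡ/ (between /u/ and /o/): no rule targets it → [ɡ].
/o/ — between /ɡ/ and /z/, before a voiced consonant — surfaces as [oː] (rule 3).
/z/ (between /o/ and /u/): no rule targets it → [z].
/u/ — between /z/ and /t/; rule 3 does not apply here → [u].
/t/ (between /u/ and /t/): rule 1 targets it, but not between two vowels → unchanged [t].
/t/ (between /t/ and /a/): rule 1 targets it, but not between two vowels → unchanged [t].
/a/ (between /t/ and /z/) occurs before a voiced consonant → [aː] by rule 3.
/z/ (word-final): no rule targets it → [z].

[weːdvuːɡoːzuttaːz]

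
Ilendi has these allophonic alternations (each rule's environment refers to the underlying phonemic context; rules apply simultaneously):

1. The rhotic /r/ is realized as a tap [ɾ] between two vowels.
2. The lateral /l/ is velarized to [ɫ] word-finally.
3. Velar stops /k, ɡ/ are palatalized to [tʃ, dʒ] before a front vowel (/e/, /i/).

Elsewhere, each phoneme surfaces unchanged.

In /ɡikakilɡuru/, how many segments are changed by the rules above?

Segments that undergo a rule: /ɡ/ → [dʒ] (rule 3); /k/ → [tʃ] (rule 3); /r/ → [ɾ] (rule 1).
All other segments surface unchanged.

3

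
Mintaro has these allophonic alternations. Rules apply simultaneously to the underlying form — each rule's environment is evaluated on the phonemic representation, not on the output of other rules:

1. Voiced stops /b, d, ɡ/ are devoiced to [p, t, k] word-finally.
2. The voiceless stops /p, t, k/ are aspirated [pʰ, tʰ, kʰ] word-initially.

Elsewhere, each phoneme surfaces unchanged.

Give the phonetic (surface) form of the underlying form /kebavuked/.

/k/ meets the environment for rule 2 (word-initially) → [kʰ].
/e/ (between /k/ and /b/): no rule targets it → [e].
/b/ (between /e/ and /a/) fails the environment for rule 1, so it stays [b].
/a/ (between /b/ and /v/): no rule targets it → [a].
/v/ — not in any rule's target class → [v].
/u/ (between /v/ and /k/): no rule targets it → [u].
/k/ (between /u/ and /e/) fails the environment for rule 2, so it stays [k].
/e/ (between /k/ and /d/): no rule targets it → [e].
Rule 1 applies to /d/ (word-final: word-finally) → [t].

[kʰebavuket]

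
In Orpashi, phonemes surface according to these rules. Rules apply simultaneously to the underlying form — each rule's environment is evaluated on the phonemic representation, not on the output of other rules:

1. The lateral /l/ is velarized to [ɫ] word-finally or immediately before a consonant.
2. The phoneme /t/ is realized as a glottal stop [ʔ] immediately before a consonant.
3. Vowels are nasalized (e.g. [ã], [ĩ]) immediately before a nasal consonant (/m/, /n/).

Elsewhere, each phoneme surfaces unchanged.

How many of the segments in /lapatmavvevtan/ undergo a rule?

Segments that undergo a rule: /t/ → [ʔ] (rule 2); /a/ → [ã] (rule 3).
All other segments surface unchanged.

2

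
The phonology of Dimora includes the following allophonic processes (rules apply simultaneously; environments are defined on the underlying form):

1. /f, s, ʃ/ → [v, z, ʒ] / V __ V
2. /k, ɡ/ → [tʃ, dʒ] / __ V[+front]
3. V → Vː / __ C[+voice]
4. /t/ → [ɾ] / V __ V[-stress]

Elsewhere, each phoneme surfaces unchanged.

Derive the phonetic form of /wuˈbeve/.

[wuːˈbeːve]

/w/ stays [w].
/u/ meets the environment for rule 3 (before a voiced consonant) → [uː].
/b/ (between /u/ and /e/) is unaffected → [b].
/e/ (between /b/ and /v/) occurs before a voiced consonant → [eː] by rule 3.
/v/ — not in any rule's target class → [v].
/e/ (word-final) fails the environment for rule 3, so it stays [e].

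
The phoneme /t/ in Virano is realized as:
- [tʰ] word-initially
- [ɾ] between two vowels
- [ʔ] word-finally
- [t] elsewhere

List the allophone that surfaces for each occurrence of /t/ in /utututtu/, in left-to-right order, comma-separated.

[ɾ], [ɾ], [t], [t]

Occurrence 1 (position 2): between two vowels → [ɾ].
Occurrence 2 (position 4): between two vowels → [ɾ].
Occurrence 3 (position 6): no conditioning environment matches → elsewhere allophone [t].
Occurrence 4 (position 7): no conditioning environment matches → elsewhere allophone [t].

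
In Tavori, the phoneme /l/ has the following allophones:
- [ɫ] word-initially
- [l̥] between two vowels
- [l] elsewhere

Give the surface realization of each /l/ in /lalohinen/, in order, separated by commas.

[ɫ], [l̥]

Occurrence 1 (position 1): word-initially → [ɫ].
Occurrence 2 (position 3): between two vowels → [l̥].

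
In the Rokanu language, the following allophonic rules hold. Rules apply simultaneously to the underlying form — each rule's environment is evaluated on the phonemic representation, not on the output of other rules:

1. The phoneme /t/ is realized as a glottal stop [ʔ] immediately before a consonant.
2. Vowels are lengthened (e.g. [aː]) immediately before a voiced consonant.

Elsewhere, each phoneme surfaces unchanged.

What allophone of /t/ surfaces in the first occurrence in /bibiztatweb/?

/t/ (between /z/ and /a/) fails the environment for rule 1, so it stays [t].

[t]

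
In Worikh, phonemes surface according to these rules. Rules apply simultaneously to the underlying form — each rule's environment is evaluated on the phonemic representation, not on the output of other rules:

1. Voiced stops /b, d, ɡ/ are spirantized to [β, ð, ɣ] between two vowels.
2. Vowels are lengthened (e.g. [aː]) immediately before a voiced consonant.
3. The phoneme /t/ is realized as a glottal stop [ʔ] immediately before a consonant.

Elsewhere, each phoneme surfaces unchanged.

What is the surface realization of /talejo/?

[taːleːjo]

/t/ — word-initial; rule 3 does not apply here → [t].
/a/ (between /t/ and /l/): before a voiced consonant, so rule 2 applies → [aː].
/l/ stays [l].
/e/ meets the environment for rule 2 (before a voiced consonant) → [eː].
/j/ stays [j].
/o/ (word-final) fails the environment for rule 2, so it stays [o].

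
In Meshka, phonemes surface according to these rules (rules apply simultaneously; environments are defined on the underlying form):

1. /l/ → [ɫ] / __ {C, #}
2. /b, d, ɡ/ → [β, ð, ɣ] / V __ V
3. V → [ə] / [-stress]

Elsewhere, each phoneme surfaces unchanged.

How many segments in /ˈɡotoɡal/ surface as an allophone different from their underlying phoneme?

4

Segments that undergo a rule: /o/ → [ə] (rule 3); /ɡ/ → [ɣ] (rule 2); /a/ → [ə] (rule 3); /l/ → [ɫ] (rule 1).
All other segments surface unchanged.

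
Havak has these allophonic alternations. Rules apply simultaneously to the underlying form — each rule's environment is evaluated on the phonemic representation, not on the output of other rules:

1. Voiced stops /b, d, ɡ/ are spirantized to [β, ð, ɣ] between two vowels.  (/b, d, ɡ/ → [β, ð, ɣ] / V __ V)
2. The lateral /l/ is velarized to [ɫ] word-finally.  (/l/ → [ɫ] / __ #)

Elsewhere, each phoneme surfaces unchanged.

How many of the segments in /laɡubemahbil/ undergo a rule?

Segments that undergo a rule: /ɡ/ → [ɣ] (rule 1); /b/ → [β] (rule 1); /l/ → [ɫ] (rule 2).
All other segments surface unchanged.

3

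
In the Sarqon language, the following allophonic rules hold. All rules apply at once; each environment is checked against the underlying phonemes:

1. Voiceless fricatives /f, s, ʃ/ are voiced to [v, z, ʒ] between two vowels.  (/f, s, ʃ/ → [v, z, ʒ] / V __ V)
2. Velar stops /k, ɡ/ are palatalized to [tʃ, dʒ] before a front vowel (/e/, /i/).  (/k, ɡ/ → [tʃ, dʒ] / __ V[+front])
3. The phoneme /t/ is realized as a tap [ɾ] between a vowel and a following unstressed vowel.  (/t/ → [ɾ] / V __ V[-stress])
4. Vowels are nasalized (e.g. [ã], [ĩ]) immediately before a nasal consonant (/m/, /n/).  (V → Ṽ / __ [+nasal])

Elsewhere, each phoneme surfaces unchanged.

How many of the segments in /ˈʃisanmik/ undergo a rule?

2

Segments that undergo a rule: /s/ → [z] (rule 1); /a/ → [ã] (rule 4).
All other segments surface unchanged.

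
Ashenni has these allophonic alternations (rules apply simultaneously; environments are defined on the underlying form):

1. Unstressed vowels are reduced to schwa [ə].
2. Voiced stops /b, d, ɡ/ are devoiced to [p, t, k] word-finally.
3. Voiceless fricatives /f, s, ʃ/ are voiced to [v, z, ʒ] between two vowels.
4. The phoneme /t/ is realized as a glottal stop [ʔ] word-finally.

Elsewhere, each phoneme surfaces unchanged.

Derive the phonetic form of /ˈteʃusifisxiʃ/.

[ˈteʒəzəvəsxəʃ]

/t/ — word-initial; rule 4 does not apply here → [t].
/e/ (between /t/ and /ʃ/) fails the environment for rule 1, so it stays [e].
/ʃ/ (between /e/ and /u/): between two vowels, so rule 3 applies → [ʒ].
/u/ — between /ʃ/ and /s/, in an unstressed syllable — surfaces as [ə] (rule 1).
Rule 3 applies to /s/ (between /u/ and /i/: between two vowels) → [z].
/i/ (between /s/ and /f/) occurs in an unstressed syllable → [ə] by rule 1.
/f/ meets the environment for rule 3 (between two vowels) → [v].
/i/ (between /f/ and /s/): in an unstressed syllable, so rule 1 applies → [ə].
/s/ — between /i/ and /x/; rule 3 does not apply here → [s].
/i/ (between /x/ and /ʃ/) occurs in an unstressed syllable → [ə] by rule 1.
/ʃ/ (word-final) fails the environment for rule 3, so it stays [ʃ].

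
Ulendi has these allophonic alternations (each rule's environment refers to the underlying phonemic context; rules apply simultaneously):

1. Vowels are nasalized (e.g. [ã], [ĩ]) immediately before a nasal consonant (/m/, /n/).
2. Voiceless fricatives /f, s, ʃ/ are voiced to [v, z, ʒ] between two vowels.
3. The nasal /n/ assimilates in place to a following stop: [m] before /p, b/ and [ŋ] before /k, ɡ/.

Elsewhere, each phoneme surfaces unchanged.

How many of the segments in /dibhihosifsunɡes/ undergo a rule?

Segments that undergo a rule: /s/ → [z] (rule 2); /u/ → [ũ] (rule 1); /n/ → [ŋ] (rule 3).
All other segments surface unchanged.

3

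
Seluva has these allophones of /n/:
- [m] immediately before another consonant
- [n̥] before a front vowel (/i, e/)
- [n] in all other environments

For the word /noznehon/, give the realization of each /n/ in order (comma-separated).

Occurrence 1 (position 1): no conditioning environment matches → elsewhere allophone [n].
Occurrence 2 (position 4): before a front vowel (/i, e/) → [n̥].
Occurrence 3 (position 8): no conditioning environment matches → elsewhere allophone [n].

[n], [n̥], [n]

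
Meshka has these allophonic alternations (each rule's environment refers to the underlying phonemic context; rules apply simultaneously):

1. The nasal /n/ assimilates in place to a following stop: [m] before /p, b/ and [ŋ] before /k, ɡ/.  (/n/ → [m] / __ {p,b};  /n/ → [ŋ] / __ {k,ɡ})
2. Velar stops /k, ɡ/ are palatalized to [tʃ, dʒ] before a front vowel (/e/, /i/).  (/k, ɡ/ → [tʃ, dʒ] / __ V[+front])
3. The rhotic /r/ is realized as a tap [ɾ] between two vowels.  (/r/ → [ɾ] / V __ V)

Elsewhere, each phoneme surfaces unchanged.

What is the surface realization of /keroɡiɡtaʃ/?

[tʃeɾodʒiɡtaʃ]

/k/ (word-initial): before a front vowel, so rule 2 applies → [tʃ].
/e/ (between /k/ and /r/) is unaffected → [e].
/r/ (between /e/ and /o/): between two vowels, so rule 3 applies → [ɾ].
/o/ (between /r/ and /ɡ/): no rule targets it → [o].
/ɡ/ meets the environment for rule 2 (before a front vowel) → [dʒ].
/i/ — not in any rule's target class → [i].
/ɡ/ (between /i/ and /t/): rule 2 targets it, but not before a front vowel → unchanged [ɡ].
/t/ stays [t].
/a/ — not in any rule's target class → [a].
/ʃ/ — not in any rule's target class → [ʃ].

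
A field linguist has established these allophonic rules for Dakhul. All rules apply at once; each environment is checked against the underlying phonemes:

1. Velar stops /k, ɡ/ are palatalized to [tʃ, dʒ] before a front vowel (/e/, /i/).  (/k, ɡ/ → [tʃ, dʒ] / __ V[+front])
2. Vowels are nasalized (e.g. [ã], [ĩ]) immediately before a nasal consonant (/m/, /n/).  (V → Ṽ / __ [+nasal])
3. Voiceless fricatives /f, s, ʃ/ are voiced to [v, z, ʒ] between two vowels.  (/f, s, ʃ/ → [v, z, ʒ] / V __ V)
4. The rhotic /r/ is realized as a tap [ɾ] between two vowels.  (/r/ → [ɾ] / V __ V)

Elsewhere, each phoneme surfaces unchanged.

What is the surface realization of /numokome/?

[nũmokõme]

/n/ (word-initial): no rule targets it → [n].
/u/ (between /n/ and /m/) occurs before a nasal consonant → [ũ] by rule 2.
/m/ (between /u/ and /o/): no rule targets it → [m].
/o/ — between /m/ and /k/; rule 2 does not apply here → [o].
/k/ — between /o/ and /o/; rule 1 does not apply here → [k].
/o/ meets the environment for rule 2 (before a nasal consonant) → [õ].
/m/ (between /o/ and /e/) is unaffected → [m].
/e/ (word-final) fails the environment for rule 2, so it stays [e].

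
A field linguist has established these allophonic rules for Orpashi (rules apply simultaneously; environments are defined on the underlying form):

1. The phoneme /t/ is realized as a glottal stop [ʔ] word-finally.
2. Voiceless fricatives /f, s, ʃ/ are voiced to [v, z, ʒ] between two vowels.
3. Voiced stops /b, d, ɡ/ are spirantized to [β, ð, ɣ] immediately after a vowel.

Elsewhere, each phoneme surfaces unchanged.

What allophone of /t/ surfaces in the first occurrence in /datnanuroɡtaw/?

/t/ (between /a/ and /n/): rule 1 targets it, but not word-finally → unchanged [t].

[t]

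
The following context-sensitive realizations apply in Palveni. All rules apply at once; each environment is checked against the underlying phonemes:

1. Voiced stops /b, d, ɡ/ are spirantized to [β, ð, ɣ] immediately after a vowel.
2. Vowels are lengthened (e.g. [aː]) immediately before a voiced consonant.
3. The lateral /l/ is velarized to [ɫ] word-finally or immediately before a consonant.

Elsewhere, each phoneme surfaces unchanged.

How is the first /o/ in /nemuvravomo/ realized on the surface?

Rule 2 applies to /o/ (between /v/ and /m/: before a voiced consonant) → [oː].

[oː]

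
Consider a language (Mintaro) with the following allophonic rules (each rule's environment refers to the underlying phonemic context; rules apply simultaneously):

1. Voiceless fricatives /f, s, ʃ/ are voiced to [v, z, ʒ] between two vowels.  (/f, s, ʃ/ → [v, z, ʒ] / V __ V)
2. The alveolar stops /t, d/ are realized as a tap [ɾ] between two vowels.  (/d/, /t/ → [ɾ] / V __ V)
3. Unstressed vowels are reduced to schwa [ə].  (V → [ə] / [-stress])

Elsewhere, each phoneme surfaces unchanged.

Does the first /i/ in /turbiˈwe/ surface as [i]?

No

Rule 3 applies to /i/ (between /b/ and /w/: in an unstressed syllable) → [ə].
The actual realization is [ə], not [i].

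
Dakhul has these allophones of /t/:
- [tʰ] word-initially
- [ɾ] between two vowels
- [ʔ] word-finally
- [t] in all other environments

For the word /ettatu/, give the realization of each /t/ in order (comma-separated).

Occurrence 1 (position 2): no conditioning environment matches → elsewhere allophone [t].
Occurrence 2 (position 3): no conditioning environment matches → elsewhere allophone [t].
Occurrence 3 (position 5): between two vowels → [ɾ].

[t], [t], [ɾ]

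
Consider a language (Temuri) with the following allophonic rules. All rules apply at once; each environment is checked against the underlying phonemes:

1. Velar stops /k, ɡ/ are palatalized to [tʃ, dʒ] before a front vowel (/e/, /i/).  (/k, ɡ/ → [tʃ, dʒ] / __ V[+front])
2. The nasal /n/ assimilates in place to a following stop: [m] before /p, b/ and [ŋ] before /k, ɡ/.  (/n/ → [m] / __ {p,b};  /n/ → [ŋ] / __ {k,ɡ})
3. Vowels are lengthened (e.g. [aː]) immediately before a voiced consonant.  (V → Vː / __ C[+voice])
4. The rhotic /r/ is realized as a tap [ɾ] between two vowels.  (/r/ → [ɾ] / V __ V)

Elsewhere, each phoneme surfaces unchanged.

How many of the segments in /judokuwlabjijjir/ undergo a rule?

Segments that undergo a rule: /u/ → [uː] (rule 3); /u/ → [uː] (rule 3); /a/ → [aː] (rule 3); /i/ → [iː] (rule 3); /i/ → [iː] (rule 3).
All other segments surface unchanged.

5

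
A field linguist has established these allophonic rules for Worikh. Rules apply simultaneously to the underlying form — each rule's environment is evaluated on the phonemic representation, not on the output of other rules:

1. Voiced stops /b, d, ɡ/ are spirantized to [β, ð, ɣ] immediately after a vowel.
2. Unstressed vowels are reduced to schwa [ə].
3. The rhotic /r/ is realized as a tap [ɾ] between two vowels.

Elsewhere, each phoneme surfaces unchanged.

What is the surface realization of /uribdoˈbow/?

[əɾəβdəˈβow]

/u/ (word-initial) occurs in an unstressed syllable → [ə] by rule 2.
/r/ (between /u/ and /i/) occurs between two vowels → [ɾ] by rule 3.
Rule 2 applies to /i/ (between /r/ and /b/: in an unstressed syllable) → [ə].
/b/ (between /i/ and /d/) occurs immediately after a vowel → [β] by rule 1.
/d/ (between /b/ and /o/) fails the environment for rule 1, so it stays [d].
/o/ meets the environment for rule 2 (in an unstressed syllable) → [ə].
/b/ (between /o/ and /o/): immediately after a vowel, so rule 1 applies → [β].
/o/ (between /b/ and /w/): rule 2 targets it, but not in an unstressed syllable → unchanged [o].
/w/ stays [w].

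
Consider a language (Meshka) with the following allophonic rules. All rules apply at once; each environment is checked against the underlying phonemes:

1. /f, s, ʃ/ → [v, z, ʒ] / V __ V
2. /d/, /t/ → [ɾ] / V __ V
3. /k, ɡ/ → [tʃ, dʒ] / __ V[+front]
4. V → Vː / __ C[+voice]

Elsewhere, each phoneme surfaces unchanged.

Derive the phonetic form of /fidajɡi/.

[fiːɾaːjdʒi]

/f/ (word-initial) fails the environment for rule 1, so it stays [f].
/i/ (between /f/ and /d/): before a voiced consonant, so rule 4 applies → [iː].
/d/ (between /i/ and /a/) occurs between two vowels → [ɾ] by rule 2.
/a/ (between /d/ and /j/): before a voiced consonant, so rule 4 applies → [aː].
/j/ — not in any rule's target class → [j].
/ɡ/ — between /j/ and /i/, before a front vowel — surfaces as [dʒ] (rule 3).
/i/ (word-final): rule 4 targets it, but not before a voiced consonant → unchanged [i].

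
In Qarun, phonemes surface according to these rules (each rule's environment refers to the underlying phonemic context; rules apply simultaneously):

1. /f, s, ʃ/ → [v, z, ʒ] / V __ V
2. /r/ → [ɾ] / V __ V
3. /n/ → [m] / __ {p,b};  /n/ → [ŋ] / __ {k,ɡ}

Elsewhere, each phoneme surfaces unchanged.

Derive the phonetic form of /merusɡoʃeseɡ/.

[meɾusɡoʒezeɡ]

/m/ (word-initial): no rule targets it → [m].
/e/ (between /m/ and /r/): no rule targets it → [e].
/r/ (between /e/ and /u/) occurs between two vowels → [ɾ] by rule 2.
/u/ (between /r/ and /s/): no rule targets it → [u].
/s/ (between /u/ and /ɡ/) is in the target of rule 1 but the environment (between two vowels) is not met → [s].
/ɡ/ (between /s/ and /o/): no rule targets it → [ɡ].
/o/ (between /ɡ/ and /ʃ/): no rule targets it → [o].
/ʃ/ (between /o/ and /e/) occurs between two vowels → [ʒ] by rule 1.
/e/ stays [e].
/s/ — between /e/ and /e/, between two vowels — surfaces as [z] (rule 1).
/e/ stays [e].
/ɡ/ (word-final) is unaffected → [ɡ].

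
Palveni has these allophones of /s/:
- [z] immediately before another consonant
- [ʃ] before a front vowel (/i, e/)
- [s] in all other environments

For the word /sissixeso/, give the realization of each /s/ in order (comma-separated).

[ʃ], [z], [ʃ], [s]

Occurrence 1 (position 1): before a front vowel (/i, e/) → [ʃ].
Occurrence 2 (position 3): immediately before another consonant → [z].
Occurrence 3 (position 4): before a front vowel (/i, e/) → [ʃ].
Occurrence 4 (position 8): no conditioning environment matches → elsewhere allophone [s].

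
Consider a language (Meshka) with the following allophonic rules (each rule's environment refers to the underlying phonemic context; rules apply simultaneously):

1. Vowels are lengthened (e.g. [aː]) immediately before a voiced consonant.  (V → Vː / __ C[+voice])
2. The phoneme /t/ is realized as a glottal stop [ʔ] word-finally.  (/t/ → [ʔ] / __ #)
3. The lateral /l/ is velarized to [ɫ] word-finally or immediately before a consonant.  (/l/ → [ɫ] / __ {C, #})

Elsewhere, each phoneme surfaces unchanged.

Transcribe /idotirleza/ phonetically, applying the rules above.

/i/ (word-initial) occurs before a voiced consonant → [iː] by rule 1.
/d/ (between /i/ and /o/) is unaffected → [d].
/o/ (between /d/ and /t/) fails the environment for rule 1, so it stays [o].
/t/ (between /o/ and /i/) is in the target of rule 2 but the environment (word-finally) is not met → [t].
/i/ — between /t/ and /r/, before a voiced consonant — surfaces as [iː] (rule 1).
/r/ — not in any rule's target class → [r].
/l/ (between /r/ and /e/) is in the target of rule 3 but the environment (word-finally or immediately before a consonant) is not met → [l].
/e/ (between /l/ and /z/) occurs before a voiced consonant → [eː] by rule 1.
/z/ (between /e/ and /a/) is unaffected → [z].
/a/ (word-final) is in the target of rule 1 but the environment (before a voiced consonant) is not met → [a].

[iːdotiːrleːza]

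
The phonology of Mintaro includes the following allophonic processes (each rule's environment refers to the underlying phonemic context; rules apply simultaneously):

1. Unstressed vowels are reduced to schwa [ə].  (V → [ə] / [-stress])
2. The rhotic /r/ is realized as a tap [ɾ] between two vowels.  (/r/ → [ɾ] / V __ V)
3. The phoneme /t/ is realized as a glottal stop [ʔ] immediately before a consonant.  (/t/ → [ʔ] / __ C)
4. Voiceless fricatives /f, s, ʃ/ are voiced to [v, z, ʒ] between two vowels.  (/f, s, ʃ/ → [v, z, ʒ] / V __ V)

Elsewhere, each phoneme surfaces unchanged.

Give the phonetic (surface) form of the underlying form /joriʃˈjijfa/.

/j/ stays [j].
/o/ (between /j/ and /r/) occurs in an unstressed syllable → [ə] by rule 1.
/r/ — between /o/ and /i/, between two vowels — surfaces as [ɾ] (rule 2).
/i/ — between /r/ and /ʃ/, in an unstressed syllable — surfaces as [ə] (rule 1).
/ʃ/ (between /i/ and /j/) fails the environment for rule 4, so it stays [ʃ].
/j/ stays [j].
/i/ (between /j/ and /j/) is in the target of rule 1 but the environment (in an unstressed syllable) is not met → [i].
/j/ (between /i/ and /f/): no rule targets it → [j].
/f/ (between /j/ and /a/) is in the target of rule 4 but the environment (between two vowels) is not met → [f].
/a/ (word-final) occurs in an unstressed syllable → [ə] by rule 1.

[jəɾəʃˈjijfə]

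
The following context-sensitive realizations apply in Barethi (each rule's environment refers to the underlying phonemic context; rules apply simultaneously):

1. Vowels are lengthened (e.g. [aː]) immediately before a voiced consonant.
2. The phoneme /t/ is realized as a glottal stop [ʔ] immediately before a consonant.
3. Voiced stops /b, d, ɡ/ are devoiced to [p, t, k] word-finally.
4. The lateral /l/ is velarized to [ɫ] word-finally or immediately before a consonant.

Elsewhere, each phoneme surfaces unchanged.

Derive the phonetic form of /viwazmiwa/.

/i/ (between /v/ and /w/) occurs before a voiced consonant → [iː] by rule 1.
/a/ meets the environment for rule 1 (before a voiced consonant) → [aː].
Rule 1 applies to /i/ (between /m/ and /w/: before a voiced consonant) → [iː].
/a/ (word-final): rule 1 targets it, but not before a voiced consonant → unchanged [a].

[viːwaːzmiːwa]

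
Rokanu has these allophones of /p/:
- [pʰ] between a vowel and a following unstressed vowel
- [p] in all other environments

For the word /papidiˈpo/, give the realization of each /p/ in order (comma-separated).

[p], [pʰ], [p]

Occurrence 1 (position 1): no conditioning environment matches → elsewhere allophone [p].
Occurrence 2 (position 3): between a vowel and a following unstressed vowel → [pʰ].
Occurrence 3 (position 7): no conditioning environment matches → elsewhere allophone [p].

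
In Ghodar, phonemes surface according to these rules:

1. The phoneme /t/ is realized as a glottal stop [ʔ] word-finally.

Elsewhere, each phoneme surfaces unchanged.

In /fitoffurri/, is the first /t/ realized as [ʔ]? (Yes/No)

No

/t/ (between /i/ and /o/) is in the target of rule 1 but the environment (word-finally) is not met → [t].
The actual realization is [t], not [ʔ].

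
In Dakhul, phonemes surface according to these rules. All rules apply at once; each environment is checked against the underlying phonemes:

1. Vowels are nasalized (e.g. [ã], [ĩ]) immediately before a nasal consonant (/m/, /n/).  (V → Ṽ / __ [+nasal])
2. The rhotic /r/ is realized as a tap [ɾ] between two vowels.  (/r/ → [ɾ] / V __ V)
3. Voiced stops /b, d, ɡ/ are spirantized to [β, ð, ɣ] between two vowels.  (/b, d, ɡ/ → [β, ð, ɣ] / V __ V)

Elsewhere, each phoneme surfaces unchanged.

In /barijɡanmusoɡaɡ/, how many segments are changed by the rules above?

3

Segments that undergo a rule: /r/ → [ɾ] (rule 2); /a/ → [ã] (rule 1); /ɡ/ → [ɣ] (rule 3).
All other segments surface unchanged.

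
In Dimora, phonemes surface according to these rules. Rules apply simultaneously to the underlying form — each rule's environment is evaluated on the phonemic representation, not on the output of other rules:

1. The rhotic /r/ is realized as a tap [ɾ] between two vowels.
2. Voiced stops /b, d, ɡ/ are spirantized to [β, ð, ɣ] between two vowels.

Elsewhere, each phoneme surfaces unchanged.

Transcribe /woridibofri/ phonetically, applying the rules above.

[woɾiðiβofri]

/w/ — not in any rule's target class → [w].
/o/ (between /w/ and /r/): no rule targets it → [o].
/r/ meets the environment for rule 1 (between two vowels) → [ɾ].
/i/ (between /r/ and /d/): no rule targets it → [i].
/d/ (between /i/ and /i/) occurs between two vowels → [ð] by rule 2.
/i/ (between /d/ and /b/) is unaffected → [i].
/b/ — between /i/ and /o/, between two vowels — surfaces as [β] (rule 2).
/o/ stays [o].
/f/ (between /o/ and /r/) is unaffected → [f].
/r/ (between /f/ and /i/) is in the target of rule 1 but the environment (between two vowels) is not met → [r].
/i/ (word-final) is unaffected → [i].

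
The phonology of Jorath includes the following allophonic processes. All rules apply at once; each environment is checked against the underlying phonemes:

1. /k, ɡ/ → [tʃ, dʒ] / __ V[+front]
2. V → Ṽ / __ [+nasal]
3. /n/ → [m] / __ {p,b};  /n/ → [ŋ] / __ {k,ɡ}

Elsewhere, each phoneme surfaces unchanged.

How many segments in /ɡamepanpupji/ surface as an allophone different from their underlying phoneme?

3

Segments that undergo a rule: /a/ → [ã] (rule 2); /a/ → [ã] (rule 2); /n/ → [m] (rule 3).
All other segments surface unchanged.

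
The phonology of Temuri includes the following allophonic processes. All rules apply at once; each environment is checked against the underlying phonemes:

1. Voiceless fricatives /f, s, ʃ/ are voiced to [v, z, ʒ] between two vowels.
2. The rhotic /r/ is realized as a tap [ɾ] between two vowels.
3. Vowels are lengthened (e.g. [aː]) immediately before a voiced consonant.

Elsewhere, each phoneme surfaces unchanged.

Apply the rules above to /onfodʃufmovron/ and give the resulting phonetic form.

/o/ (word-initial) occurs before a voiced consonant → [oː] by rule 3.
/f/ (between /n/ and /o/) is in the target of rule 1 but the environment (between two vowels) is not met → [f].
/o/ meets the environment for rule 3 (before a voiced consonant) → [oː].
/ʃ/ (between /d/ and /u/) is in the target of rule 1 but the environment (between two vowels) is not met → [ʃ].
/u/ (between /ʃ/ and /f/): rule 3 targets it, but not before a voiced consonant → unchanged [u].
/f/ — between /u/ and /m/; rule 1 does not apply here → [f].
/o/ (between /m/ and /v/): before a voiced consonant, so rule 3 applies → [oː].
/r/ (between /v/ and /o/) is in the target of rule 2 but the environment (between two vowels) is not met → [r].
/o/ meets the environment for rule 3 (before a voiced consonant) → [oː].

[oːnfoːdʃufmoːvroːn]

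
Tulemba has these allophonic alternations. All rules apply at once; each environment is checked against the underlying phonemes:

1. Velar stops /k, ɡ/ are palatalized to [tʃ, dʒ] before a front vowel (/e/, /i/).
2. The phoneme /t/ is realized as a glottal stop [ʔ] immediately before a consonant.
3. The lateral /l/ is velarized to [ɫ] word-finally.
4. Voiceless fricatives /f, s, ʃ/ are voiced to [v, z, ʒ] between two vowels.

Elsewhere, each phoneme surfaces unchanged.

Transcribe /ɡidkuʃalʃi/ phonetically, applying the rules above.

[dʒidkuʒalʃi]

/ɡ/ meets the environment for rule 1 (before a front vowel) → [dʒ].
/i/ stays [i].
/d/ — not in any rule's target class → [d].
/k/ — between /d/ and /u/; rule 1 does not apply here → [k].
/u/ stays [u].
/ʃ/ — between /u/ and /a/, between two vowels — surfaces as [ʒ] (rule 4).
/a/ — not in any rule's target class → [a].
/l/ (between /a/ and /ʃ/) is in the target of rule 3 but the environment (word-finally) is not met → [l].
/ʃ/ (between /l/ and /i/) fails the environment for rule 4, so it stays [ʃ].
/i/ stays [i].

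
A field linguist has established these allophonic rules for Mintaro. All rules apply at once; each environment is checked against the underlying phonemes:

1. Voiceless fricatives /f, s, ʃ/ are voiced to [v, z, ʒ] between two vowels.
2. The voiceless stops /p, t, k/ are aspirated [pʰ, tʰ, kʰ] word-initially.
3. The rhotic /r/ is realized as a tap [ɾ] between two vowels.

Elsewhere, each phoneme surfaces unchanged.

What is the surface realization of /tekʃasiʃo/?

Rule 2 applies to /t/ (word-initial: word-initially) → [tʰ].
/k/ (between /e/ and /ʃ/) is in the target of rule 2 but the environment (word-initially) is not met → [k].
/ʃ/ (between /k/ and /a/): rule 1 targets it, but not between two vowels → unchanged [ʃ].
/s/ (between /a/ and /i/) occurs between two vowels → [z] by rule 1.
/ʃ/ (between /i/ and /o/): between two vowels, so rule 1 applies → [ʒ].

[tʰekʃaziʒo]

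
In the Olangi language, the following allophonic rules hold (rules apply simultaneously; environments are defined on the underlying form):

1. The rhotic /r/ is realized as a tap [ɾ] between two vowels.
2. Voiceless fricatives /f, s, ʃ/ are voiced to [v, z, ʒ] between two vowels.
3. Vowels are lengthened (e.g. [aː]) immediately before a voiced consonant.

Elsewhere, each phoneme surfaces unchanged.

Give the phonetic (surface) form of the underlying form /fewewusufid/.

[feːweːwuzuviːd]

/f/ (word-initial) is in the target of rule 2 but the environment (between two vowels) is not met → [f].
Rule 3 applies to /e/ (between /f/ and /w/: before a voiced consonant) → [eː].
/w/ stays [w].
/e/ meets the environment for rule 3 (before a voiced consonant) → [eː].
/w/ (between /e/ and /u/): no rule targets it → [w].
/u/ (between /w/ and /s/): rule 3 targets it, but not before a voiced consonant → unchanged [u].
/s/ (between /u/ and /u/): between two vowels, so rule 2 applies → [z].
/u/ (between /s/ and /f/) fails the environment for rule 3, so it stays [u].
/f/ — between /u/ and /i/, between two vowels — surfaces as [v] (rule 2).
/i/ (between /f/ and /d/) occurs before a voiced consonant → [iː] by rule 3.
/d/ (word-final): no rule targets it → [d].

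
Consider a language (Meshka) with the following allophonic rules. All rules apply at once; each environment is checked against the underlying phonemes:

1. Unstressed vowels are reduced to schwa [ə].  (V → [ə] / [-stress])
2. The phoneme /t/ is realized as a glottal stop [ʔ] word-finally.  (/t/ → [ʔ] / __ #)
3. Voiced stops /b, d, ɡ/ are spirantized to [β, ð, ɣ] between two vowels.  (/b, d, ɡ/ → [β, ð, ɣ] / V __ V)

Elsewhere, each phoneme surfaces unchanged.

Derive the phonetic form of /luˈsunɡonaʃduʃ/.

[ləˈsunɡənəʃdəʃ]

/l/ stays [l].
/u/ — between /l/ and /s/, in an unstressed syllable — surfaces as [ə] (rule 1).
/s/ (between /u/ and /u/) is unaffected → [s].
/u/ (between /s/ and /n/): rule 1 targets it, but not in an unstressed syllable → unchanged [u].
/n/ stays [n].
/ɡ/ (between /n/ and /o/) is in the target of rule 3 but the environment (between two vowels) is not met → [ɡ].
/o/ (between /ɡ/ and /n/) occurs in an unstressed syllable → [ə] by rule 1.
/n/ stays [n].
/a/ meets the environment for rule 1 (in an unstressed syllable) → [ə].
/ʃ/ (between /a/ and /d/) is unaffected → [ʃ].
/d/ (between /ʃ/ and /u/) fails the environment for rule 3, so it stays [d].
/u/ (between /d/ and /ʃ/) occurs in an unstressed syllable → [ə] by rule 1.
/ʃ/ (word-final): no rule targets it → [ʃ].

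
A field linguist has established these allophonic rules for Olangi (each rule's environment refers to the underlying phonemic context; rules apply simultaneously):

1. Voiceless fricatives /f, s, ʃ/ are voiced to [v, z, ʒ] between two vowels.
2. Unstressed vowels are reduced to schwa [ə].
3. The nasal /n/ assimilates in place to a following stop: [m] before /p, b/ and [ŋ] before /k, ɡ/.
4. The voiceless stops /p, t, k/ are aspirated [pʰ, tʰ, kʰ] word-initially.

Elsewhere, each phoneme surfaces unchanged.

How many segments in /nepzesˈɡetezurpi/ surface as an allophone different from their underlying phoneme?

Segments that undergo a rule: /e/ → [ə] (rule 2); /e/ → [ə] (rule 2); /e/ → [ə] (rule 2); /u/ → [ə] (rule 2); /i/ → [ə] (rule 2).
All other segments surface unchanged.

5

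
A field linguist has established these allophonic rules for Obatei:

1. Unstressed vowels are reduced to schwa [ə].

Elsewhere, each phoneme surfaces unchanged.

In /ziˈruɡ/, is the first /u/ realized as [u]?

/u/ (between /r/ and /ɡ/) fails the environment for rule 1, so it stays [u].
The actual realization is [u], which matches [u].

Yes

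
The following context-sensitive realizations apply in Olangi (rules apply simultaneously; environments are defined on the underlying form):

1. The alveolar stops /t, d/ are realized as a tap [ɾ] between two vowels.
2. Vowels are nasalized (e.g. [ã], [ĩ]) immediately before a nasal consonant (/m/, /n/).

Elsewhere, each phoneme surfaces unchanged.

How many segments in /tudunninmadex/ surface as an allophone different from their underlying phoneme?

4

Segments that undergo a rule: /d/ → [ɾ] (rule 1); /u/ → [ũ] (rule 2); /i/ → [ĩ] (rule 2); /d/ → [ɾ] (rule 1).
All other segments surface unchanged.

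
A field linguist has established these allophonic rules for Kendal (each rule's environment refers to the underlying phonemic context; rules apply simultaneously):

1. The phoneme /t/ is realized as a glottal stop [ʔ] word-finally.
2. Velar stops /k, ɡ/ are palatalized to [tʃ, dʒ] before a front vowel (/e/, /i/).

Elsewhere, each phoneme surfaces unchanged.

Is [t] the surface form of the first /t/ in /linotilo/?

Yes

/t/ (between /o/ and /i/) is in the target of rule 1 but the environment (word-finally) is not met → [t].
The actual realization is [t], which matches [t].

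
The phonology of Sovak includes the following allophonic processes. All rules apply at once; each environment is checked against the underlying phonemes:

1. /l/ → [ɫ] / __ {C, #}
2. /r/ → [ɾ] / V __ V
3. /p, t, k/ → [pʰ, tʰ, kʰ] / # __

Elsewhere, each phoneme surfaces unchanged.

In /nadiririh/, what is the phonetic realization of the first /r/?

Rule 2 applies to /r/ (between /i/ and /i/: between two vowels) → [ɾ].

[ɾ]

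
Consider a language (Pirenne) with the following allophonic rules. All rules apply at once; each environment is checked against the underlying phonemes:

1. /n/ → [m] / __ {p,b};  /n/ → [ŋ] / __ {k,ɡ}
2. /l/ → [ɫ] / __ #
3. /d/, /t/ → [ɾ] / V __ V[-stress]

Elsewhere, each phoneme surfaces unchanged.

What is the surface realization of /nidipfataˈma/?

[niɾipfaɾaˈma]

/n/ — word-initial; rule 1 does not apply here → [n].
/i/ — not in any rule's target class → [i].
/d/ — between /i/ and /i/, between a vowel and a following unstressed vowel — surfaces as [ɾ] (rule 3).
/i/ (between /d/ and /p/) is unaffected → [i].
/p/ (between /i/ and /f/): no rule targets it → [p].
/f/ (between /p/ and /a/) is unaffected → [f].
/a/ (between /f/ and /t/): no rule targets it → [a].
/t/ (between /a/ and /a/): between a vowel and a following unstressed vowel, so rule 3 applies → [ɾ].
/a/ (between /t/ and /m/) is unaffected → [a].
/m/ stays [m].
/a/ (word-final) is unaffected → [a].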